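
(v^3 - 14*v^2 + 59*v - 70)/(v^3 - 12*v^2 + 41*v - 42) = (v - 5)/(v - 3)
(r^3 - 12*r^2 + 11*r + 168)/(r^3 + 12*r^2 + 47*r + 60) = (r^2 - 15*r + 56)/(r^2 + 9*r + 20)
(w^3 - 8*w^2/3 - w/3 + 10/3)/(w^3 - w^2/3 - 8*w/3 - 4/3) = (3*w - 5)/(3*w + 2)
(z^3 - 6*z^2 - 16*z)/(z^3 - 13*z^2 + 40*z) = (z + 2)/(z - 5)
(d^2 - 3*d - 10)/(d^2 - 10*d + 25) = (d + 2)/(d - 5)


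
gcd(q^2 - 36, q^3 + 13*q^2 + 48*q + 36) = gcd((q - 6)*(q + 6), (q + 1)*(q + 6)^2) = q + 6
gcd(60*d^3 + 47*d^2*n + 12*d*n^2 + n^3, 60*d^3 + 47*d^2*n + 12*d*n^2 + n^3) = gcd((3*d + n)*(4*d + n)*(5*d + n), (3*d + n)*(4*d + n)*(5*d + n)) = 60*d^3 + 47*d^2*n + 12*d*n^2 + n^3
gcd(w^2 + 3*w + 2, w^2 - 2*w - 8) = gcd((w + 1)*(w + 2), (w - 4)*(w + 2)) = w + 2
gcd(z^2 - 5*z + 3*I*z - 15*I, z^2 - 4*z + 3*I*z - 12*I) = z + 3*I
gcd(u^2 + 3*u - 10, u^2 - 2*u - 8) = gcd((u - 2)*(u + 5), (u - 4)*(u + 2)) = 1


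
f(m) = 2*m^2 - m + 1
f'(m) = 4*m - 1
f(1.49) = 3.95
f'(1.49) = 4.96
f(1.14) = 2.46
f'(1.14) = 3.56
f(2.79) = 13.78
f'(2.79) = 10.16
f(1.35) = 3.30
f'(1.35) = 4.40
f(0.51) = 1.01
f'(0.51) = 1.04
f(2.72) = 13.08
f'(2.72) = 9.88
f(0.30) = 0.88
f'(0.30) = 0.20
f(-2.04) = 11.36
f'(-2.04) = -9.16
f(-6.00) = 79.00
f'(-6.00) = -25.00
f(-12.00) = 301.00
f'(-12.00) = -49.00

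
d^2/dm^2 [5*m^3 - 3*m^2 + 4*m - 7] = 30*m - 6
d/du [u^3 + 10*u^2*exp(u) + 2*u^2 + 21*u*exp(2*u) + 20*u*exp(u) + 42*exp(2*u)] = 10*u^2*exp(u) + 3*u^2 + 42*u*exp(2*u) + 40*u*exp(u) + 4*u + 105*exp(2*u) + 20*exp(u)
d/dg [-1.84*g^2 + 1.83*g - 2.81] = 1.83 - 3.68*g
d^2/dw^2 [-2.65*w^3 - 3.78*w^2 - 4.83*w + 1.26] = -15.9*w - 7.56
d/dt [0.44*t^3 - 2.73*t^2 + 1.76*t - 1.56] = 1.32*t^2 - 5.46*t + 1.76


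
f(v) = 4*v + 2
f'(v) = 4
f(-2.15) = -6.60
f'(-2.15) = 4.00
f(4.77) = 21.08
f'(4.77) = 4.00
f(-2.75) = -9.00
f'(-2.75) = 4.00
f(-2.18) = -6.72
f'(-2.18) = 4.00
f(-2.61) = -8.44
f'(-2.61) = 4.00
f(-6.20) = -22.80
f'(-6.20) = 4.00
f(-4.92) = -17.68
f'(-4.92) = 4.00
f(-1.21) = -2.84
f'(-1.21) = 4.00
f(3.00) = 14.00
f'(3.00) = 4.00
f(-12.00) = -46.00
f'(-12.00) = 4.00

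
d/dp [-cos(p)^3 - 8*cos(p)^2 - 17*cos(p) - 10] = (3*cos(p)^2 + 16*cos(p) + 17)*sin(p)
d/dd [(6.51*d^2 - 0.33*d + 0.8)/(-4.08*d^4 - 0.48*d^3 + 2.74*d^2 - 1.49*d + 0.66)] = (53.1216*d^5 - 0.9144*d^4 + 12.7392*d^3 - 7.6437*d^2 + 4.2092*d + 0.9742)/(16.6464*d^8 + 3.9168*d^7 - 22.128*d^6 + 9.528*d^5 + 3.5524*d^4 - 8.7988*d^3 + 5.8369*d^2 - 1.9668*d + 0.4356)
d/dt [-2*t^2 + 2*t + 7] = 2 - 4*t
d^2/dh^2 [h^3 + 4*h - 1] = 6*h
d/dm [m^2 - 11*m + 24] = 2*m - 11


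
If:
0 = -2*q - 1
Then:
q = -1/2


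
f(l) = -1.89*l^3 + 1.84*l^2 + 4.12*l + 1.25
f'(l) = -5.67*l^2 + 3.68*l + 4.12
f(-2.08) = 17.65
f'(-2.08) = -28.07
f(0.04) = 1.42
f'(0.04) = 4.26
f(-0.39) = 0.04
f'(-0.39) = 1.82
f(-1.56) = 6.48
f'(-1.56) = -15.42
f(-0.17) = 0.61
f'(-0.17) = 3.33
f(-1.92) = 13.50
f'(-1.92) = -23.85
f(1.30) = 5.56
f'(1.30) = -0.68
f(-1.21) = 2.31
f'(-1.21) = -8.63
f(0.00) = 1.25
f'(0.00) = 4.12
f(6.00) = -316.03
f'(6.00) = -177.92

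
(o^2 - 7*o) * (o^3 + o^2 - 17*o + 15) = o^5 - 6*o^4 - 24*o^3 + 134*o^2 - 105*o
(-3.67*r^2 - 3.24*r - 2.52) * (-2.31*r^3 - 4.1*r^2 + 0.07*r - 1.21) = 8.4777*r^5 + 22.5314*r^4 + 18.8483*r^3 + 14.5459*r^2 + 3.744*r + 3.0492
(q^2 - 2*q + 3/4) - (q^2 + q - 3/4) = 3/2 - 3*q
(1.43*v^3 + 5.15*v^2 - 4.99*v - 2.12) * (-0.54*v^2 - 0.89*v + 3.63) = -0.7722*v^5 - 4.0537*v^4 + 3.302*v^3 + 24.2804*v^2 - 16.2269*v - 7.6956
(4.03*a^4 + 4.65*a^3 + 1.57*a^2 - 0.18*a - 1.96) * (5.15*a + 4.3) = 20.7545*a^5 + 41.2765*a^4 + 28.0805*a^3 + 5.824*a^2 - 10.868*a - 8.428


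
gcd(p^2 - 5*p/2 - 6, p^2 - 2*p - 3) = 1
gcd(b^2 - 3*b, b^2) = b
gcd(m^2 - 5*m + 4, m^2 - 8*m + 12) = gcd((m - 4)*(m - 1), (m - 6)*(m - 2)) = 1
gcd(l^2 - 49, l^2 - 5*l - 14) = l - 7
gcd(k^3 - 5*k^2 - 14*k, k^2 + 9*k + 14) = k + 2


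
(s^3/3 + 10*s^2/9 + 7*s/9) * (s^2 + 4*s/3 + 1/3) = s^5/3 + 14*s^4/9 + 64*s^3/27 + 38*s^2/27 + 7*s/27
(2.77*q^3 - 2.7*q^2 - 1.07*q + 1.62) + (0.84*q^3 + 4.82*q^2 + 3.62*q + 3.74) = 3.61*q^3 + 2.12*q^2 + 2.55*q + 5.36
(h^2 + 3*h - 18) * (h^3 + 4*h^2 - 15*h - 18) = h^5 + 7*h^4 - 21*h^3 - 135*h^2 + 216*h + 324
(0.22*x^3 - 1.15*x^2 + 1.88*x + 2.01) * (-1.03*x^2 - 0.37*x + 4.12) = -0.2266*x^5 + 1.1031*x^4 - 0.6045*x^3 - 7.5039*x^2 + 7.0019*x + 8.2812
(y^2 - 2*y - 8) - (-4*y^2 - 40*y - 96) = 5*y^2 + 38*y + 88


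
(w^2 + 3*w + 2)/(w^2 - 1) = (w + 2)/(w - 1)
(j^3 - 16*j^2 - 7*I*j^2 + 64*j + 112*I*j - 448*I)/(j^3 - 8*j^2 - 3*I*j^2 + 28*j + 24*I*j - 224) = (j - 8)/(j + 4*I)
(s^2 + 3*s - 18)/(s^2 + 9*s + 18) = (s - 3)/(s + 3)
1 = 1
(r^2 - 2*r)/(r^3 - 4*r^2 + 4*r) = 1/(r - 2)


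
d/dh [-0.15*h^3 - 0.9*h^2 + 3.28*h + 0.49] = -0.45*h^2 - 1.8*h + 3.28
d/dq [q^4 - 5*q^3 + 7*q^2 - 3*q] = 4*q^3 - 15*q^2 + 14*q - 3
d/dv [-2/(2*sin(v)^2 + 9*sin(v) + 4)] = 2*(4*sin(v) + 9)*cos(v)/(2*sin(v)^2 + 9*sin(v) + 4)^2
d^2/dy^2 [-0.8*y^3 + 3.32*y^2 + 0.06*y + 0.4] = 6.64 - 4.8*y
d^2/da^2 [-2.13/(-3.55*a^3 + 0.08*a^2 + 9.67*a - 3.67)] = ((0.3408 - 45.369*a)*(3.55*a^3 - 0.08*a^2 - 9.67*a + 3.67) + 2.13*(-21.3*a^2 + 0.32*a + 19.34)*(-10.65*a^2 + 0.16*a + 9.67))/(3.55*a^3 - 0.08*a^2 - 9.67*a + 3.67)^3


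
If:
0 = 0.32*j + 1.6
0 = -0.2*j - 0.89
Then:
No Solution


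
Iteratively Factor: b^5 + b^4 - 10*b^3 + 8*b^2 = (b - 2)*(b^4 + 3*b^3 - 4*b^2) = b*(b - 2)*(b^3 + 3*b^2 - 4*b) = b^2*(b - 2)*(b^2 + 3*b - 4) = b^2*(b - 2)*(b - 1)*(b + 4)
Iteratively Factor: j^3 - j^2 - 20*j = (j)*(j^2 - j - 20) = j*(j + 4)*(j - 5)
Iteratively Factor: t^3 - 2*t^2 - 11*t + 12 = (t - 4)*(t^2 + 2*t - 3) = (t - 4)*(t - 1)*(t + 3)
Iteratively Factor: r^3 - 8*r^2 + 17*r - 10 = (r - 1)*(r^2 - 7*r + 10) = (r - 2)*(r - 1)*(r - 5)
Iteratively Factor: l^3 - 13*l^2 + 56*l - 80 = (l - 4)*(l^2 - 9*l + 20) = (l - 5)*(l - 4)*(l - 4)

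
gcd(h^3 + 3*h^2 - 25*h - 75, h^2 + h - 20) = h + 5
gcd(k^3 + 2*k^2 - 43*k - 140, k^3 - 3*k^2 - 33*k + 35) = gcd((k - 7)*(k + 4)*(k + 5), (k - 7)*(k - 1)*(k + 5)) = k^2 - 2*k - 35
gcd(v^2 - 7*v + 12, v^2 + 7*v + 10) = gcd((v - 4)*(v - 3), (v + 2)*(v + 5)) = 1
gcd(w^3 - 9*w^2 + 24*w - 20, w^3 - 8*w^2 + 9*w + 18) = 1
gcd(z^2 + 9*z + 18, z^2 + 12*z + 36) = z + 6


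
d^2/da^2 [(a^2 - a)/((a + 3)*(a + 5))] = 6*(-3*a^3 - 15*a^2 + 15*a + 115)/(a^6 + 24*a^5 + 237*a^4 + 1232*a^3 + 3555*a^2 + 5400*a + 3375)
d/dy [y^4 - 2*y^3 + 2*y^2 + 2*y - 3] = 4*y^3 - 6*y^2 + 4*y + 2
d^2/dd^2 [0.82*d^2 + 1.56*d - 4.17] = 1.64000000000000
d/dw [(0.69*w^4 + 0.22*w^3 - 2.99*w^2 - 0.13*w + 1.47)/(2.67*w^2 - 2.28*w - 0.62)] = (3.6846*w^5 - 4.1322*w^4 - 2.7144*w^3 + 6.7551*w^2 - 4.1422*w + 3.4322)/(7.1289*w^4 - 12.1752*w^3 + 1.8876*w^2 + 2.8272*w + 0.3844)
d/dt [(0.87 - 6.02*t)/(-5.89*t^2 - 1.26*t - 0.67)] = (-35.4578*t^2 + 10.2486*t + 5.1296)/(34.6921*t^4 + 14.8428*t^3 + 9.4802*t^2 + 1.6884*t + 0.4489)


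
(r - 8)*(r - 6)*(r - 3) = r^3 - 17*r^2 + 90*r - 144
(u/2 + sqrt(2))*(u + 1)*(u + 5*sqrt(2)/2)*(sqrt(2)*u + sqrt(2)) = sqrt(2)*u^4/2 + sqrt(2)*u^3 + 9*u^3/2 + 11*sqrt(2)*u^2/2 + 9*u^2 + 9*u/2 + 10*sqrt(2)*u + 5*sqrt(2)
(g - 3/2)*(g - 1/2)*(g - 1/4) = g^3 - 9*g^2/4 + 5*g/4 - 3/16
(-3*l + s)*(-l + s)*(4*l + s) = 12*l^3 - 13*l^2*s + s^3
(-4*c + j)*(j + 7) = -4*c*j - 28*c + j^2 + 7*j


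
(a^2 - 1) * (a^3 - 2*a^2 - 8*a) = a^5 - 2*a^4 - 9*a^3 + 2*a^2 + 8*a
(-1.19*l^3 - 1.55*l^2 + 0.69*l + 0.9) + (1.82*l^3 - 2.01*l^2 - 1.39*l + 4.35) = 0.63*l^3 - 3.56*l^2 - 0.7*l + 5.25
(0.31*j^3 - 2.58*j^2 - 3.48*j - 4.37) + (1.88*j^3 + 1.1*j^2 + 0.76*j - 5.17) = 2.19*j^3 - 1.48*j^2 - 2.72*j - 9.54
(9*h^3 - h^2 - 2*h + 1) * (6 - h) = -9*h^4 + 55*h^3 - 4*h^2 - 13*h + 6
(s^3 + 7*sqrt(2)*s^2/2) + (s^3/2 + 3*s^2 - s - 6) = 3*s^3/2 + 3*s^2 + 7*sqrt(2)*s^2/2 - s - 6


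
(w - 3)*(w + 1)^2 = w^3 - w^2 - 5*w - 3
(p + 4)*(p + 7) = p^2 + 11*p + 28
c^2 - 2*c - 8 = (c - 4)*(c + 2)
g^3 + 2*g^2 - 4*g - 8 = (g - 2)*(g + 2)^2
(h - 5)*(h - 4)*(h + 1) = h^3 - 8*h^2 + 11*h + 20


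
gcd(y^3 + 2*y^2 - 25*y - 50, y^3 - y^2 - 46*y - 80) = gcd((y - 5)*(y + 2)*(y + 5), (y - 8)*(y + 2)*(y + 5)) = y^2 + 7*y + 10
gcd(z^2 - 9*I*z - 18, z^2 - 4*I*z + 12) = z - 6*I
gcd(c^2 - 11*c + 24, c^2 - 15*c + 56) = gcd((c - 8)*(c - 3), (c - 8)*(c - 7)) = c - 8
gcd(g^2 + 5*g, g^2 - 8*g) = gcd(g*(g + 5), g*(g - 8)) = g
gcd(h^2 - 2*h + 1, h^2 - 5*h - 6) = 1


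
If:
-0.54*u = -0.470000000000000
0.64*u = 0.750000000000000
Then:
No Solution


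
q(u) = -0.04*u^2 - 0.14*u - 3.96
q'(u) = -0.08*u - 0.14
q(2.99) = -4.74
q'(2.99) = -0.38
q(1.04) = -4.15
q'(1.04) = -0.22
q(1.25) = -4.20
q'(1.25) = -0.24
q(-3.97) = -4.03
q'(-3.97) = 0.18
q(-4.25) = -4.09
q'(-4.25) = 0.20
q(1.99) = -4.40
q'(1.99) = -0.30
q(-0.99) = -3.86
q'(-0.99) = -0.06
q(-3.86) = -4.02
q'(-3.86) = 0.17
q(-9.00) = -5.94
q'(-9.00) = 0.58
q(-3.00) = -3.90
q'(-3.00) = 0.10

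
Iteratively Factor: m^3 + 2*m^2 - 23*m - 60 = (m + 4)*(m^2 - 2*m - 15) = (m - 5)*(m + 4)*(m + 3)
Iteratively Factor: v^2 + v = (v)*(v + 1)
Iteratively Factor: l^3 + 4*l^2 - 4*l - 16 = (l - 2)*(l^2 + 6*l + 8) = (l - 2)*(l + 2)*(l + 4)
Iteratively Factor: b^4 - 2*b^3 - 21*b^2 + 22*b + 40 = (b + 4)*(b^3 - 6*b^2 + 3*b + 10) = (b + 1)*(b + 4)*(b^2 - 7*b + 10) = (b - 5)*(b + 1)*(b + 4)*(b - 2)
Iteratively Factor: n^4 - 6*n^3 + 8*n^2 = (n)*(n^3 - 6*n^2 + 8*n) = n*(n - 2)*(n^2 - 4*n) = n*(n - 4)*(n - 2)*(n)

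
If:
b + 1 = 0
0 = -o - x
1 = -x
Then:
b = -1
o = 1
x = -1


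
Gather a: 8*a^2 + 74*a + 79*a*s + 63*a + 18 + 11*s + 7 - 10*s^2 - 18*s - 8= 8*a^2 + a*(79*s + 137) - 10*s^2 - 7*s + 17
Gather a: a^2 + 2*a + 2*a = a^2 + 4*a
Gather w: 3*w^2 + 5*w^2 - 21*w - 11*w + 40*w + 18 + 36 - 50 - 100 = 8*w^2 + 8*w - 96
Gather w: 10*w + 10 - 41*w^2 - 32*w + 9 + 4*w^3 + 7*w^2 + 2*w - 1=4*w^3 - 34*w^2 - 20*w + 18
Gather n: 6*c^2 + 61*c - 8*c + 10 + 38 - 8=6*c^2 + 53*c + 40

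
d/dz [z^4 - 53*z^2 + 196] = 4*z^3 - 106*z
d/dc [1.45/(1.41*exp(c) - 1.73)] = -2.0445*exp(c)/(1.41*exp(c) - 1.73)^2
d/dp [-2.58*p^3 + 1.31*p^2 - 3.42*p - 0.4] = -7.74*p^2 + 2.62*p - 3.42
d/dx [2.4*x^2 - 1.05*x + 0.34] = 4.8*x - 1.05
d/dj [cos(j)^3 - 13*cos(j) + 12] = (13 - 3*cos(j)^2)*sin(j)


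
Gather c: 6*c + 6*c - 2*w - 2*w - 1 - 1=12*c - 4*w - 2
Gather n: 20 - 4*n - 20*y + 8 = -4*n - 20*y + 28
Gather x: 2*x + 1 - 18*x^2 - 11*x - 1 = -18*x^2 - 9*x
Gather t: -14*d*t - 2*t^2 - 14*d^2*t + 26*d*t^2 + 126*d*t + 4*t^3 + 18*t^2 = 4*t^3 + t^2*(26*d + 16) + t*(-14*d^2 + 112*d)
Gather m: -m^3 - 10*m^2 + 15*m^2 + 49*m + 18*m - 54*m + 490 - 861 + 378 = -m^3 + 5*m^2 + 13*m + 7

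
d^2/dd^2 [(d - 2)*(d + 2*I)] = 2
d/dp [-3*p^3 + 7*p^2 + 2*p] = -9*p^2 + 14*p + 2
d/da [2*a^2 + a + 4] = 4*a + 1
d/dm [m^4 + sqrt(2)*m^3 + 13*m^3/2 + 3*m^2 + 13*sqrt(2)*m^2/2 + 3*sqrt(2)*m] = 4*m^3 + 3*sqrt(2)*m^2 + 39*m^2/2 + 6*m + 13*sqrt(2)*m + 3*sqrt(2)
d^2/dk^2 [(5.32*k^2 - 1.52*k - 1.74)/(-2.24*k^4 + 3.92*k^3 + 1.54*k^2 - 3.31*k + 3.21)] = (-160.161792*k^8 + 371.80416*k^7 - 239.138816*k^6 + 123.658752000001*k^5 - 1131.993408*k^4 + 1367.871568*k^3 - 32.290272*k^2 - 229.669272*k - 56.411124)/(11.239424*k^12 - 59.006976*k^11 + 80.080896*k^10 + 70.723072*k^9 - 277.761792*k^8 + 225.307488*k^7 + 108.32444*k^6 - 364.36386*k^5 + 245.690214*k^4 + 13.264399*k^3 - 153.112185*k^2 + 102.319713*k - 33.076161)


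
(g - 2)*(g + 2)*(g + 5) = g^3 + 5*g^2 - 4*g - 20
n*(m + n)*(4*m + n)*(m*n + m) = 4*m^3*n^2 + 4*m^3*n + 5*m^2*n^3 + 5*m^2*n^2 + m*n^4 + m*n^3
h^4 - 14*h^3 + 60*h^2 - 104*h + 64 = (h - 8)*(h - 2)^3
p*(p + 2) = p^2 + 2*p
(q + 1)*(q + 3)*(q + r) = q^3 + q^2*r + 4*q^2 + 4*q*r + 3*q + 3*r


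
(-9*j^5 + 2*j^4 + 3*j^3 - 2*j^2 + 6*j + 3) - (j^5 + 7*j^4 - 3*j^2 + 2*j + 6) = -10*j^5 - 5*j^4 + 3*j^3 + j^2 + 4*j - 3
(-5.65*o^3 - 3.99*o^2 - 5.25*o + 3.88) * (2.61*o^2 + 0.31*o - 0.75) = -14.7465*o^5 - 12.1654*o^4 - 10.7019*o^3 + 11.4918*o^2 + 5.1403*o - 2.91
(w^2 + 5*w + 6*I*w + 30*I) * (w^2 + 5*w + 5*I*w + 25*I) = w^4 + 10*w^3 + 11*I*w^3 - 5*w^2 + 110*I*w^2 - 300*w + 275*I*w - 750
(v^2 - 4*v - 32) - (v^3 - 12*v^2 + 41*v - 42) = -v^3 + 13*v^2 - 45*v + 10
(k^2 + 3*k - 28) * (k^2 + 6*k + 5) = k^4 + 9*k^3 - 5*k^2 - 153*k - 140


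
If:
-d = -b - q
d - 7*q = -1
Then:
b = 6*q - 1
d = 7*q - 1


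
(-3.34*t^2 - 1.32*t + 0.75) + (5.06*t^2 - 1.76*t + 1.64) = 1.72*t^2 - 3.08*t + 2.39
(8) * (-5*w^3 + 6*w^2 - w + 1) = -40*w^3 + 48*w^2 - 8*w + 8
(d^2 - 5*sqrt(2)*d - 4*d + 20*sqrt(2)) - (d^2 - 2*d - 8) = -5*sqrt(2)*d - 2*d + 8 + 20*sqrt(2)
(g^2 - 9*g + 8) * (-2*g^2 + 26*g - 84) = -2*g^4 + 44*g^3 - 334*g^2 + 964*g - 672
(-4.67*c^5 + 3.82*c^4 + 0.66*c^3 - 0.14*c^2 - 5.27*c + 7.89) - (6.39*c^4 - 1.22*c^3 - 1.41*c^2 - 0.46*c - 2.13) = -4.67*c^5 - 2.57*c^4 + 1.88*c^3 + 1.27*c^2 - 4.81*c + 10.02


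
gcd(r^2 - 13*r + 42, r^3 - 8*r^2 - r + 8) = 1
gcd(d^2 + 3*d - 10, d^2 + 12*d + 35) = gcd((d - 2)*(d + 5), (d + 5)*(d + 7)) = d + 5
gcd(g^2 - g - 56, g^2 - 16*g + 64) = g - 8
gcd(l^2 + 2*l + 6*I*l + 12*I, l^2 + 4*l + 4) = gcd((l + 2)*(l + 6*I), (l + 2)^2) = l + 2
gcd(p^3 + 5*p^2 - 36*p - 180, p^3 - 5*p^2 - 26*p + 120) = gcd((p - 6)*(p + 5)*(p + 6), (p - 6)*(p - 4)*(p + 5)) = p^2 - p - 30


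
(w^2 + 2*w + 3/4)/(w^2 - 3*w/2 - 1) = (w + 3/2)/(w - 2)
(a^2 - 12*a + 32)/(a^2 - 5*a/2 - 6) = 2*(a - 8)/(2*a + 3)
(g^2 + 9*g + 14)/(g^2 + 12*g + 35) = (g + 2)/(g + 5)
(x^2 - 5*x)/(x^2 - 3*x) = (x - 5)/(x - 3)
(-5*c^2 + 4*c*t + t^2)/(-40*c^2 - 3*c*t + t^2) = (-c + t)/(-8*c + t)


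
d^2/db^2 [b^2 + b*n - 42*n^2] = 2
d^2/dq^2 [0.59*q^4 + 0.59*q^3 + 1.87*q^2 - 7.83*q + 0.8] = 7.08*q^2 + 3.54*q + 3.74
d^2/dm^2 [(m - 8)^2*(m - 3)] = 6*m - 38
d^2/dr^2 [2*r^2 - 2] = 4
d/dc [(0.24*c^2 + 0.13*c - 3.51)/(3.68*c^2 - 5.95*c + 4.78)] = (-1.9064*c^2 + 28.128*c - 20.2631)/(13.5424*c^4 - 43.792*c^3 + 70.5833*c^2 - 56.882*c + 22.8484)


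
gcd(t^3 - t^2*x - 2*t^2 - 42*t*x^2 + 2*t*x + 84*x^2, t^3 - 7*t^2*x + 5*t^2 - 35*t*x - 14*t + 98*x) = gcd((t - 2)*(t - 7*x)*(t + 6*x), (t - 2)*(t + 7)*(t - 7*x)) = -t^2 + 7*t*x + 2*t - 14*x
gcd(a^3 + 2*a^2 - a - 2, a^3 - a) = a^2 - 1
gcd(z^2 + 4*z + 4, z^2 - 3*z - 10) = z + 2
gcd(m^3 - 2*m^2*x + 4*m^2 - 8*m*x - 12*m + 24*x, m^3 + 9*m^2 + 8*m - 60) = m^2 + 4*m - 12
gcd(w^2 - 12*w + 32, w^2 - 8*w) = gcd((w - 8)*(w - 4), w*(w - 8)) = w - 8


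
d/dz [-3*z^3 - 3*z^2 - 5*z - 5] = -9*z^2 - 6*z - 5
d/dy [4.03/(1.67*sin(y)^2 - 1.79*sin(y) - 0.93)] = (7.2137 - 13.4602*sin(y))*cos(y)/(-1.67*sin(y)^2 + 1.79*sin(y) + 0.93)^2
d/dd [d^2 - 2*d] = 2*d - 2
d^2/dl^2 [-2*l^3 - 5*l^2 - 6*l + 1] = -12*l - 10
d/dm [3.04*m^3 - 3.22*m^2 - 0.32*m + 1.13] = 9.12*m^2 - 6.44*m - 0.32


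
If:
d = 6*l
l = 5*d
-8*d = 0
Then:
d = 0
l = 0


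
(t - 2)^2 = t^2 - 4*t + 4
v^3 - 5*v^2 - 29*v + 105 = (v - 7)*(v - 3)*(v + 5)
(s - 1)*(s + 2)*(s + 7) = s^3 + 8*s^2 + 5*s - 14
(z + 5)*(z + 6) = z^2 + 11*z + 30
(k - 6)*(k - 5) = k^2 - 11*k + 30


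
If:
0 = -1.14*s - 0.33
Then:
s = -0.29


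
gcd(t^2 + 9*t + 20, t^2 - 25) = t + 5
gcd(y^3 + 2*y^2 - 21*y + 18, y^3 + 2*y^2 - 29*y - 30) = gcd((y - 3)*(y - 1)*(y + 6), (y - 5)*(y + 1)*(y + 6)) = y + 6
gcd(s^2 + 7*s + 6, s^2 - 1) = s + 1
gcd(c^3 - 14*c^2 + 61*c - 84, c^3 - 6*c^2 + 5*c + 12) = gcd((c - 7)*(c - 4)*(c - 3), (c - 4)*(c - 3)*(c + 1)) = c^2 - 7*c + 12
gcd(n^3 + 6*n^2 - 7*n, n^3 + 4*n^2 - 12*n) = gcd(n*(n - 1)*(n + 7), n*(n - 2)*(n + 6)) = n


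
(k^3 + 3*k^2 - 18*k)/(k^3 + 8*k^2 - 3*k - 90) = k/(k + 5)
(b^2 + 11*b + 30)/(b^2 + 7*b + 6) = (b + 5)/(b + 1)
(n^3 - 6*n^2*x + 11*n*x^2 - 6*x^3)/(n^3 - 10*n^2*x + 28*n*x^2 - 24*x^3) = (n^2 - 4*n*x + 3*x^2)/(n^2 - 8*n*x + 12*x^2)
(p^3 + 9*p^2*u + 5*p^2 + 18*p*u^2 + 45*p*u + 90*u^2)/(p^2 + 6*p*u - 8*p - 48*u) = (p^2 + 3*p*u + 5*p + 15*u)/(p - 8)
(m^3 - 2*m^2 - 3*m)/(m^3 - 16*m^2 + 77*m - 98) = m*(m^2 - 2*m - 3)/(m^3 - 16*m^2 + 77*m - 98)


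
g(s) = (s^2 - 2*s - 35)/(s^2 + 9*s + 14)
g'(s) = (-2*s - 9)*(s^2 - 2*s - 35)/(s^2 + 9*s + 14)^2 + (2*s - 2)/(s^2 + 9*s + 14)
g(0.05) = -2.43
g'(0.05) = 1.40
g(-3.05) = 4.73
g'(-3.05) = 5.26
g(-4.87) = 0.25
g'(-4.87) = 1.89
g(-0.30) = -3.01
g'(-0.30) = 1.99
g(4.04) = -0.40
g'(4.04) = 0.19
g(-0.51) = -3.49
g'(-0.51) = 2.57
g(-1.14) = -6.23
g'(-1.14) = 7.46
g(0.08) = -2.39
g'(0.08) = 1.36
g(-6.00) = -3.25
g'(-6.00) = 5.94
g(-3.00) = 5.00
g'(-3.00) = 5.75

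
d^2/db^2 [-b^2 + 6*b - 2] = -2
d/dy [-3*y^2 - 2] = -6*y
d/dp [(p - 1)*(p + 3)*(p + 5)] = 3*p^2 + 14*p + 7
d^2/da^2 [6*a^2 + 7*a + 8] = 12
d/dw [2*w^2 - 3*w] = 4*w - 3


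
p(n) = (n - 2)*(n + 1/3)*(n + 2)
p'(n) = (n - 2)*(n + 1/3) + (n - 2)*(n + 2) + (n + 1/3)*(n + 2)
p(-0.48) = 0.55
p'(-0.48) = -3.63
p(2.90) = 14.26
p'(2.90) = 23.16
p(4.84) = 100.50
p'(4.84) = 69.50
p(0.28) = -2.41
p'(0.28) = -3.58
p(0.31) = -2.51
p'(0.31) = -3.51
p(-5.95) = -176.38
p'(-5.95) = 98.24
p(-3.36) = -22.06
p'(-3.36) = 27.63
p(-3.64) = -30.59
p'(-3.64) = 33.32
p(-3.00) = -13.33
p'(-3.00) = 21.00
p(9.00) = 718.67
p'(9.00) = 245.00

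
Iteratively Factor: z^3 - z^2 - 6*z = (z)*(z^2 - z - 6) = z*(z - 3)*(z + 2)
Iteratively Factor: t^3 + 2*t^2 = (t)*(t^2 + 2*t) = t*(t + 2)*(t)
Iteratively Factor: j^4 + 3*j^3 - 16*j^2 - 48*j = (j - 4)*(j^3 + 7*j^2 + 12*j) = (j - 4)*(j + 4)*(j^2 + 3*j) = (j - 4)*(j + 3)*(j + 4)*(j)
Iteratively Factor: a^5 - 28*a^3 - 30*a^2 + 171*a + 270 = (a + 3)*(a^4 - 3*a^3 - 19*a^2 + 27*a + 90) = (a + 2)*(a + 3)*(a^3 - 5*a^2 - 9*a + 45) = (a - 5)*(a + 2)*(a + 3)*(a^2 - 9) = (a - 5)*(a + 2)*(a + 3)^2*(a - 3)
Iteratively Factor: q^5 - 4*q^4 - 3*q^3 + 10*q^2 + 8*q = (q + 1)*(q^4 - 5*q^3 + 2*q^2 + 8*q) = (q - 4)*(q + 1)*(q^3 - q^2 - 2*q) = q*(q - 4)*(q + 1)*(q^2 - q - 2) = q*(q - 4)*(q - 2)*(q + 1)*(q + 1)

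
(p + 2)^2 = p^2 + 4*p + 4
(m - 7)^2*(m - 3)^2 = m^4 - 20*m^3 + 142*m^2 - 420*m + 441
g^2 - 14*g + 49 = (g - 7)^2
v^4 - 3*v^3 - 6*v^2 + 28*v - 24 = (v - 2)^3*(v + 3)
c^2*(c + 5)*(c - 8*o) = c^4 - 8*c^3*o + 5*c^3 - 40*c^2*o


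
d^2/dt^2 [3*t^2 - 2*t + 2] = 6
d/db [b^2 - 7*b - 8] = 2*b - 7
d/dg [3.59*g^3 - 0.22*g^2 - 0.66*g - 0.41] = 10.77*g^2 - 0.44*g - 0.66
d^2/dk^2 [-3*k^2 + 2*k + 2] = -6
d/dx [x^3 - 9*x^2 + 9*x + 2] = 3*x^2 - 18*x + 9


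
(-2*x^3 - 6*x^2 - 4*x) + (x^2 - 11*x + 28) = -2*x^3 - 5*x^2 - 15*x + 28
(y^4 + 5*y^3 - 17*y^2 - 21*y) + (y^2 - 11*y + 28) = y^4 + 5*y^3 - 16*y^2 - 32*y + 28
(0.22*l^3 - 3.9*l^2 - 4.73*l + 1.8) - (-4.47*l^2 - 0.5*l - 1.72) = 0.22*l^3 + 0.57*l^2 - 4.23*l + 3.52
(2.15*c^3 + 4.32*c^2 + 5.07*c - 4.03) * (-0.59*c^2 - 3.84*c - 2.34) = -1.2685*c^5 - 10.8048*c^4 - 24.6111*c^3 - 27.1999*c^2 + 3.6114*c + 9.4302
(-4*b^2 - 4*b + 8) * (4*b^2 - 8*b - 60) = -16*b^4 + 16*b^3 + 304*b^2 + 176*b - 480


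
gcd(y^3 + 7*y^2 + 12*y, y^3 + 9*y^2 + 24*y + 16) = y + 4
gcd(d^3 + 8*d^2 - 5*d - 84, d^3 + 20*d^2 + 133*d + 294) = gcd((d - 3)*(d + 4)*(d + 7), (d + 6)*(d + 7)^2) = d + 7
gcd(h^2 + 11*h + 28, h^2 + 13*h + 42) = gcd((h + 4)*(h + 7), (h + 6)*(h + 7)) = h + 7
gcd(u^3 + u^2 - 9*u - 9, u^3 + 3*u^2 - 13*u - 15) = u^2 - 2*u - 3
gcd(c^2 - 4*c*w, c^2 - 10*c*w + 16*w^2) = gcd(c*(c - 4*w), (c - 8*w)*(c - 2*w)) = 1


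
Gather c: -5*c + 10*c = 5*c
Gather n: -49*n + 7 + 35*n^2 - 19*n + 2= 35*n^2 - 68*n + 9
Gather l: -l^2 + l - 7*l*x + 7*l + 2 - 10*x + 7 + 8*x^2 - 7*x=-l^2 + l*(8 - 7*x) + 8*x^2 - 17*x + 9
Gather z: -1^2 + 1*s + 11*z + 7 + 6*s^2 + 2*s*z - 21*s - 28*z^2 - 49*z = 6*s^2 - 20*s - 28*z^2 + z*(2*s - 38) + 6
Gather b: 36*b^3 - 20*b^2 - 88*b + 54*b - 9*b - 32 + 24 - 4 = 36*b^3 - 20*b^2 - 43*b - 12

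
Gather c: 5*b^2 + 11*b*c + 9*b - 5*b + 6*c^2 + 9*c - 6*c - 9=5*b^2 + 4*b + 6*c^2 + c*(11*b + 3) - 9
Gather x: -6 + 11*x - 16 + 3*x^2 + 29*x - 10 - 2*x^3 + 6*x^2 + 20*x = -2*x^3 + 9*x^2 + 60*x - 32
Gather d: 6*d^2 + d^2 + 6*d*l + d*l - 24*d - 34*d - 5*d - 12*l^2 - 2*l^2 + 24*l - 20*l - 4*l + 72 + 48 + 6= 7*d^2 + d*(7*l - 63) - 14*l^2 + 126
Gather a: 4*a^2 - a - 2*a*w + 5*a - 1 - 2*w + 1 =4*a^2 + a*(4 - 2*w) - 2*w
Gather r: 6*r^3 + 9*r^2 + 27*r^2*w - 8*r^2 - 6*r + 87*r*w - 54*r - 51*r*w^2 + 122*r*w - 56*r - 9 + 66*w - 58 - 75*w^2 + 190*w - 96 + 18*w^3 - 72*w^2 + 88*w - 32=6*r^3 + r^2*(27*w + 1) + r*(-51*w^2 + 209*w - 116) + 18*w^3 - 147*w^2 + 344*w - 195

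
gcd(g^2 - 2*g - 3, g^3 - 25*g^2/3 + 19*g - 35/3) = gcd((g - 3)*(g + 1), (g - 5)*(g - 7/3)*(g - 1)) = 1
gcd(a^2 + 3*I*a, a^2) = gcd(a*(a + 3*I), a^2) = a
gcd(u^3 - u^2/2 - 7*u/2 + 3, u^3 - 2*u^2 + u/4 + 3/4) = u^2 - 5*u/2 + 3/2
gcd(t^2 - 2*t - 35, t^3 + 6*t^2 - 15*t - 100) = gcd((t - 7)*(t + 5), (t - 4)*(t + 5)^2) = t + 5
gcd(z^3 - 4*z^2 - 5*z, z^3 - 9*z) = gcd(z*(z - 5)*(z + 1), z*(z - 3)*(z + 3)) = z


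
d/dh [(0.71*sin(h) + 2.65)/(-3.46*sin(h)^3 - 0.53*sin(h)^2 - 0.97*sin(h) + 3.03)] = (4.9132*sin(h)^3 + 27.8833*sin(h)^2 + 2.809*sin(h) + 4.7218)*cos(h)/(11.9716*sin(h)^6 + 3.6676*sin(h)^5 + 6.9933*sin(h)^4 - 19.9394*sin(h)^3 - 2.2709*sin(h)^2 - 5.8782*sin(h) + 9.1809)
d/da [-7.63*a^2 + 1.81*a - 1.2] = 1.81 - 15.26*a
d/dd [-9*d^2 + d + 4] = 1 - 18*d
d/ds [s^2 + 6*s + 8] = 2*s + 6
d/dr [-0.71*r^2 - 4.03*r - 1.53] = -1.42*r - 4.03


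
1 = 1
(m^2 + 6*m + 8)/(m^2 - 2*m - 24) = (m + 2)/(m - 6)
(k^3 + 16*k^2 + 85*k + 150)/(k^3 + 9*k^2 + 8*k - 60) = (k + 5)/(k - 2)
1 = 1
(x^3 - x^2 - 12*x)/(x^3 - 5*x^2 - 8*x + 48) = x/(x - 4)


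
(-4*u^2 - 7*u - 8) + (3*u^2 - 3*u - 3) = -u^2 - 10*u - 11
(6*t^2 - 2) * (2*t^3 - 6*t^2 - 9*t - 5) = 12*t^5 - 36*t^4 - 58*t^3 - 18*t^2 + 18*t + 10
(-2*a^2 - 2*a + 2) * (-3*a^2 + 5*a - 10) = 6*a^4 - 4*a^3 + 4*a^2 + 30*a - 20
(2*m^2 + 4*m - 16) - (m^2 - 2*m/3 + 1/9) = m^2 + 14*m/3 - 145/9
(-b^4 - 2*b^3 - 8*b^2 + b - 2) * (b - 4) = -b^5 + 2*b^4 + 33*b^2 - 6*b + 8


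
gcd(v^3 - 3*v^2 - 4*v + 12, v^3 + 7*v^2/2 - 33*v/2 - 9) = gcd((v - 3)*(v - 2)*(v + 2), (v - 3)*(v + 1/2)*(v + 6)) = v - 3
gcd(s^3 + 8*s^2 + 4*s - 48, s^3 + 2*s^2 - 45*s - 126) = s + 6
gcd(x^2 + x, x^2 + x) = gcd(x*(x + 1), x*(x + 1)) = x^2 + x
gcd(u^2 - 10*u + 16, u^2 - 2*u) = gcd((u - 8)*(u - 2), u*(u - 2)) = u - 2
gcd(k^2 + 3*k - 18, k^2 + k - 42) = 1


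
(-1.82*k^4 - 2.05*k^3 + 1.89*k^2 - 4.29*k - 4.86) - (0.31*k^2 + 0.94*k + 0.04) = -1.82*k^4 - 2.05*k^3 + 1.58*k^2 - 5.23*k - 4.9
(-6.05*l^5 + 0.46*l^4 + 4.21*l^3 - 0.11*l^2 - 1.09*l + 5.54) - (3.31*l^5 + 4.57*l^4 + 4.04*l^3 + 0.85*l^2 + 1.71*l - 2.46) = -9.36*l^5 - 4.11*l^4 + 0.17*l^3 - 0.96*l^2 - 2.8*l + 8.0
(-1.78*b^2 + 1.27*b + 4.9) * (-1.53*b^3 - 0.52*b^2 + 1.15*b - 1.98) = 2.7234*b^5 - 1.0175*b^4 - 10.2044*b^3 + 2.4369*b^2 + 3.1204*b - 9.702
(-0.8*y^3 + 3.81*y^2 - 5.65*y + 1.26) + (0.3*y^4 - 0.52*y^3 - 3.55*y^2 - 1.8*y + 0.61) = 0.3*y^4 - 1.32*y^3 + 0.26*y^2 - 7.45*y + 1.87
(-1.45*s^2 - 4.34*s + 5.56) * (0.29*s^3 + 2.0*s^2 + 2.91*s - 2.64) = -0.4205*s^5 - 4.1586*s^4 - 11.2871*s^3 + 2.3186*s^2 + 27.6372*s - 14.6784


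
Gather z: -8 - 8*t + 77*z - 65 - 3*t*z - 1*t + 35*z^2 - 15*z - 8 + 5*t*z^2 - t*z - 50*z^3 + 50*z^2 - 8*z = -9*t - 50*z^3 + z^2*(5*t + 85) + z*(54 - 4*t) - 81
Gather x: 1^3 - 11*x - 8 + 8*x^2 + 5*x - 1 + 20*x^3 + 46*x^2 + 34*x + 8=20*x^3 + 54*x^2 + 28*x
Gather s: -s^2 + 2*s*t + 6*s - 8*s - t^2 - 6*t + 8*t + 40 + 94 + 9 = -s^2 + s*(2*t - 2) - t^2 + 2*t + 143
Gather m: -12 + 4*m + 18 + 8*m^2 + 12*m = 8*m^2 + 16*m + 6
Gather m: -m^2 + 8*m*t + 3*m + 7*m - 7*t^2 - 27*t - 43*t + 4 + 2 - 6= -m^2 + m*(8*t + 10) - 7*t^2 - 70*t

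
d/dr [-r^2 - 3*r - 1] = -2*r - 3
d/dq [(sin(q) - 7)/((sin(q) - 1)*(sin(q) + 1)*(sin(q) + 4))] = (-2*sin(q)^3 + 17*sin(q)^2 + 56*sin(q) - 11)/((sin(q) + 4)^2*cos(q)^3)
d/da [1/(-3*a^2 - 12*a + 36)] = 2*(a + 2)/(3*(a^2 + 4*a - 12)^2)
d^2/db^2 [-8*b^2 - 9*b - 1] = -16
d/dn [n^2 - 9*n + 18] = 2*n - 9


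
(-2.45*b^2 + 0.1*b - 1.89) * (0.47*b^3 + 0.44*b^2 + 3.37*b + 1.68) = -1.1515*b^5 - 1.031*b^4 - 9.1008*b^3 - 4.6106*b^2 - 6.2013*b - 3.1752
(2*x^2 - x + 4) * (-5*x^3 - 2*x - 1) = -10*x^5 + 5*x^4 - 24*x^3 - 7*x - 4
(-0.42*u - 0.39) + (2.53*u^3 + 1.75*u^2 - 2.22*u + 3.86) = 2.53*u^3 + 1.75*u^2 - 2.64*u + 3.47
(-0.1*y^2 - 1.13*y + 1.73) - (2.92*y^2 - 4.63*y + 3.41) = -3.02*y^2 + 3.5*y - 1.68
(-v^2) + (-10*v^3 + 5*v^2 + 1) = -10*v^3 + 4*v^2 + 1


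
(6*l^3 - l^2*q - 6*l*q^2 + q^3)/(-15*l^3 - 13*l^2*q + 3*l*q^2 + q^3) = (6*l^2 - 7*l*q + q^2)/(-15*l^2 + 2*l*q + q^2)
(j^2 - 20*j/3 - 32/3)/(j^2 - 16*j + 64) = (j + 4/3)/(j - 8)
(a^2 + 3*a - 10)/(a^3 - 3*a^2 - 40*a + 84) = (a + 5)/(a^2 - a - 42)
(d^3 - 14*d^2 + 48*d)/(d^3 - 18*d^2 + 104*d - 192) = d/(d - 4)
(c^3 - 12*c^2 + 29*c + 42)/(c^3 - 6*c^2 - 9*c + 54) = (c^2 - 6*c - 7)/(c^2 - 9)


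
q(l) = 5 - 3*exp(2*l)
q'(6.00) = -976528.75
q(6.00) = -488259.37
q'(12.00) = -158934732779.06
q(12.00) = -79467366384.53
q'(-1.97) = -0.12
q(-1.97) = 4.94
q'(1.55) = -133.19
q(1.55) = -61.59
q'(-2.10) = -0.09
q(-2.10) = 4.96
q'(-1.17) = -0.58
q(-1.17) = 4.71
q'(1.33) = -85.78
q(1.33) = -37.89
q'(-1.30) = -0.45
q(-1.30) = 4.78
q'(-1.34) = -0.41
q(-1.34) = 4.79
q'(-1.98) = -0.11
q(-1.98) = 4.94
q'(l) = -6*exp(2*l)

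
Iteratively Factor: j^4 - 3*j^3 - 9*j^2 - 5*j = (j + 1)*(j^3 - 4*j^2 - 5*j) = (j + 1)^2*(j^2 - 5*j) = j*(j + 1)^2*(j - 5)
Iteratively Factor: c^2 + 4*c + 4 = (c + 2)*(c + 2)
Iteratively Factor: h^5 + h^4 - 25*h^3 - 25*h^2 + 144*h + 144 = (h + 1)*(h^4 - 25*h^2 + 144) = (h + 1)*(h + 4)*(h^3 - 4*h^2 - 9*h + 36) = (h - 3)*(h + 1)*(h + 4)*(h^2 - h - 12) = (h - 4)*(h - 3)*(h + 1)*(h + 4)*(h + 3)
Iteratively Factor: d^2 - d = (d - 1)*(d)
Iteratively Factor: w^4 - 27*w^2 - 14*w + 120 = (w - 2)*(w^3 + 2*w^2 - 23*w - 60) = (w - 2)*(w + 3)*(w^2 - w - 20) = (w - 5)*(w - 2)*(w + 3)*(w + 4)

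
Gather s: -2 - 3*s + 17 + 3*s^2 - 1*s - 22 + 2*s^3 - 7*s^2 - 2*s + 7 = 2*s^3 - 4*s^2 - 6*s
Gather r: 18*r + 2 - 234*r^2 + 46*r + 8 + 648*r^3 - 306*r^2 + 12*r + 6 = 648*r^3 - 540*r^2 + 76*r + 16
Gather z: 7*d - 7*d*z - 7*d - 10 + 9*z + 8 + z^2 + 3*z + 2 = z^2 + z*(12 - 7*d)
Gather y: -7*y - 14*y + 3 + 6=9 - 21*y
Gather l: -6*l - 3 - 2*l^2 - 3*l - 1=-2*l^2 - 9*l - 4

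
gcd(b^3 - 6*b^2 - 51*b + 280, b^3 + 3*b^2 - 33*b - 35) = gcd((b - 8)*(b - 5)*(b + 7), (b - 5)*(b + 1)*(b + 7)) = b^2 + 2*b - 35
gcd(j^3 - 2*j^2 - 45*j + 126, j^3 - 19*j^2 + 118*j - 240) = j - 6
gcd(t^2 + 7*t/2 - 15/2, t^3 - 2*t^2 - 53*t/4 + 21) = t - 3/2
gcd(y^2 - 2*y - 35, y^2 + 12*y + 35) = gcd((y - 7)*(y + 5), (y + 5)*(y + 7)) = y + 5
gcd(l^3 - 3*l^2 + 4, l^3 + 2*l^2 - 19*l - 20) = l + 1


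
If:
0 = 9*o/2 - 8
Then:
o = 16/9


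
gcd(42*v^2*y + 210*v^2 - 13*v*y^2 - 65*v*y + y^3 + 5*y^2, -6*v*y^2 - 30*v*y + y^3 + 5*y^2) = -6*v*y - 30*v + y^2 + 5*y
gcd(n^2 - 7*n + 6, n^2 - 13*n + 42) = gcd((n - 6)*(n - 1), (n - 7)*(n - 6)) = n - 6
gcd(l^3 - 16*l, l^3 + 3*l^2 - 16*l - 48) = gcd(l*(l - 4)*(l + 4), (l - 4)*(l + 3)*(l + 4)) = l^2 - 16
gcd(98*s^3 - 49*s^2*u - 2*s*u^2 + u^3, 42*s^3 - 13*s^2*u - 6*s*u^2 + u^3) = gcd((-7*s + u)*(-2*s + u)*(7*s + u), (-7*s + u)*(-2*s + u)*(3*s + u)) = 14*s^2 - 9*s*u + u^2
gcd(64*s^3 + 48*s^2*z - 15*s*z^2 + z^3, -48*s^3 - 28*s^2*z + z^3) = 1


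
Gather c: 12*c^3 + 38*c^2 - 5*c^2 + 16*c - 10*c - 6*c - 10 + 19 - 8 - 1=12*c^3 + 33*c^2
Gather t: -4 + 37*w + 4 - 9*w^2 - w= -9*w^2 + 36*w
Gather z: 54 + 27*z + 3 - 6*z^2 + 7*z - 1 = -6*z^2 + 34*z + 56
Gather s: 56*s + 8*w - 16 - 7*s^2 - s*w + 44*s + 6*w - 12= -7*s^2 + s*(100 - w) + 14*w - 28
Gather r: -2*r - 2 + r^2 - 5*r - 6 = r^2 - 7*r - 8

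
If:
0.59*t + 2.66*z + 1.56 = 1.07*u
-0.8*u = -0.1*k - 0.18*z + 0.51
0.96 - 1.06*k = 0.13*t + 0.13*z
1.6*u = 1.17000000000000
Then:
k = 2.97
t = -21.30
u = 0.73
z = 4.43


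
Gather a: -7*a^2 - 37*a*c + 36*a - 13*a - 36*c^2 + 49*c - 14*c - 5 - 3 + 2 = -7*a^2 + a*(23 - 37*c) - 36*c^2 + 35*c - 6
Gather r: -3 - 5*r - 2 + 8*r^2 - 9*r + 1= 8*r^2 - 14*r - 4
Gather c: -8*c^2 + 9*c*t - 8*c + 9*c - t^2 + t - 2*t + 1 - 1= -8*c^2 + c*(9*t + 1) - t^2 - t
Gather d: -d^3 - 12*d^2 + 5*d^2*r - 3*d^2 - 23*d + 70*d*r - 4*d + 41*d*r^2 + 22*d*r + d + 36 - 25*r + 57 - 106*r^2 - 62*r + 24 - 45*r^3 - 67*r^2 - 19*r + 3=-d^3 + d^2*(5*r - 15) + d*(41*r^2 + 92*r - 26) - 45*r^3 - 173*r^2 - 106*r + 120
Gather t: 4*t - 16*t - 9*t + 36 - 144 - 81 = -21*t - 189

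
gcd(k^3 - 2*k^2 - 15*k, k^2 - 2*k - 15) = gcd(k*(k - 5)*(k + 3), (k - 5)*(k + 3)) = k^2 - 2*k - 15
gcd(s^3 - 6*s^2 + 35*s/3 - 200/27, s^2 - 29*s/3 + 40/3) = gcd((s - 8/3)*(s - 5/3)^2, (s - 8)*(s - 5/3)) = s - 5/3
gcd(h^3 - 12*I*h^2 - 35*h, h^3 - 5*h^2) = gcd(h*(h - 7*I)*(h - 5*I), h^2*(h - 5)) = h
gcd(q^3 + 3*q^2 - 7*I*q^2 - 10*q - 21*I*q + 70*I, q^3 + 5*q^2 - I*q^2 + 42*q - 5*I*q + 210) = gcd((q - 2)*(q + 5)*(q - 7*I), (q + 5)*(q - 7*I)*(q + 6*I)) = q^2 + q*(5 - 7*I) - 35*I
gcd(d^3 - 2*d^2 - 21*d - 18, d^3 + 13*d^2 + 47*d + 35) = d + 1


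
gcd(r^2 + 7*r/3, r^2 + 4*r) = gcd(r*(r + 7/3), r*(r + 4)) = r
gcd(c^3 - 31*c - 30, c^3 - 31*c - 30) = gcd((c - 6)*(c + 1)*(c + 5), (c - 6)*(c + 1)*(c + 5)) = c^3 - 31*c - 30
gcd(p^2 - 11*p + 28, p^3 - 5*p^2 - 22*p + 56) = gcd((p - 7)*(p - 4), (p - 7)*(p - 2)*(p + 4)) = p - 7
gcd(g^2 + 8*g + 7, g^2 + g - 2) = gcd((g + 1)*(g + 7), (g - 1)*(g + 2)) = 1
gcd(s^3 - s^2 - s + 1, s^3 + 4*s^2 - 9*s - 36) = 1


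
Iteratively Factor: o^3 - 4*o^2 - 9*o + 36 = (o + 3)*(o^2 - 7*o + 12) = (o - 4)*(o + 3)*(o - 3)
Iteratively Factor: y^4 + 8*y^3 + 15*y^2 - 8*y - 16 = (y - 1)*(y^3 + 9*y^2 + 24*y + 16) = (y - 1)*(y + 4)*(y^2 + 5*y + 4) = (y - 1)*(y + 1)*(y + 4)*(y + 4)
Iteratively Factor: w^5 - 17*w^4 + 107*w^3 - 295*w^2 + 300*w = (w - 5)*(w^4 - 12*w^3 + 47*w^2 - 60*w) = (w - 5)*(w - 3)*(w^3 - 9*w^2 + 20*w) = (w - 5)*(w - 4)*(w - 3)*(w^2 - 5*w) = w*(w - 5)*(w - 4)*(w - 3)*(w - 5)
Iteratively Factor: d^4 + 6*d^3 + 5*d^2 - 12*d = (d - 1)*(d^3 + 7*d^2 + 12*d) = d*(d - 1)*(d^2 + 7*d + 12) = d*(d - 1)*(d + 4)*(d + 3)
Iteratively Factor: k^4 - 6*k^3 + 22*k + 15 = (k + 1)*(k^3 - 7*k^2 + 7*k + 15) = (k + 1)^2*(k^2 - 8*k + 15) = (k - 3)*(k + 1)^2*(k - 5)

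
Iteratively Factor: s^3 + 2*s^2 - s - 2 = (s + 1)*(s^2 + s - 2) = (s - 1)*(s + 1)*(s + 2)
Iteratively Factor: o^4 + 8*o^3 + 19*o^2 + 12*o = (o + 4)*(o^3 + 4*o^2 + 3*o) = (o + 3)*(o + 4)*(o^2 + o) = o*(o + 3)*(o + 4)*(o + 1)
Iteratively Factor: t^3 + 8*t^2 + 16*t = (t + 4)*(t^2 + 4*t) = t*(t + 4)*(t + 4)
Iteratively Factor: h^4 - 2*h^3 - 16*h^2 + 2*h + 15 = (h + 3)*(h^3 - 5*h^2 - h + 5) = (h - 5)*(h + 3)*(h^2 - 1) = (h - 5)*(h - 1)*(h + 3)*(h + 1)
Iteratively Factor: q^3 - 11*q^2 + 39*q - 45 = (q - 3)*(q^2 - 8*q + 15) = (q - 5)*(q - 3)*(q - 3)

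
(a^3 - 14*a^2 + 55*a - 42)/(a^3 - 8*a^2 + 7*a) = (a - 6)/a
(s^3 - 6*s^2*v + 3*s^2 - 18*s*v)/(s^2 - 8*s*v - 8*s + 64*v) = s*(s^2 - 6*s*v + 3*s - 18*v)/(s^2 - 8*s*v - 8*s + 64*v)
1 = 1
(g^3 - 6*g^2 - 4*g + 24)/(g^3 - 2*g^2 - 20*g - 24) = (g - 2)/(g + 2)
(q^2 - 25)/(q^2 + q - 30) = (q + 5)/(q + 6)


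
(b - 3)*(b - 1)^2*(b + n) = b^4 + b^3*n - 5*b^3 - 5*b^2*n + 7*b^2 + 7*b*n - 3*b - 3*n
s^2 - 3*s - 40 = (s - 8)*(s + 5)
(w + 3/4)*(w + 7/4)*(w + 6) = w^3 + 17*w^2/2 + 261*w/16 + 63/8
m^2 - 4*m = m*(m - 4)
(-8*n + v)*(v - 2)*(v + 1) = -8*n*v^2 + 8*n*v + 16*n + v^3 - v^2 - 2*v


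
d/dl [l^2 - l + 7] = 2*l - 1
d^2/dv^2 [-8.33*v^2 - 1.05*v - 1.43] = -16.6600000000000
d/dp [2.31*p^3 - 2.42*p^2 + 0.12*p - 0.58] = 6.93*p^2 - 4.84*p + 0.12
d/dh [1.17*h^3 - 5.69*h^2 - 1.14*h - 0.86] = 3.51*h^2 - 11.38*h - 1.14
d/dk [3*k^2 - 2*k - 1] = 6*k - 2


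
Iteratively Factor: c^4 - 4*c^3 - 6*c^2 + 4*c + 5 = (c - 1)*(c^3 - 3*c^2 - 9*c - 5) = (c - 1)*(c + 1)*(c^2 - 4*c - 5) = (c - 1)*(c + 1)^2*(c - 5)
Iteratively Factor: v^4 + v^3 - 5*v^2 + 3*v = (v - 1)*(v^3 + 2*v^2 - 3*v) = (v - 1)^2*(v^2 + 3*v) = v*(v - 1)^2*(v + 3)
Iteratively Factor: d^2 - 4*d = (d - 4)*(d)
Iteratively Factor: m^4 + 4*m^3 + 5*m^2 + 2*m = (m)*(m^3 + 4*m^2 + 5*m + 2) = m*(m + 2)*(m^2 + 2*m + 1) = m*(m + 1)*(m + 2)*(m + 1)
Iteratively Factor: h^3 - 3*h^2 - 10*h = (h - 5)*(h^2 + 2*h) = h*(h - 5)*(h + 2)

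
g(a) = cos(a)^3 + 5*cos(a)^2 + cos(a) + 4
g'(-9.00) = -2.32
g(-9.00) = 6.48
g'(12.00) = 6.21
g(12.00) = 9.01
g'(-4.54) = 0.62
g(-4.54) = 3.97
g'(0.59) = -6.33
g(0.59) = 8.86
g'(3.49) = -1.96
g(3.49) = 6.65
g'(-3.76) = 2.99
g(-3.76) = 5.96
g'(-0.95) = 6.37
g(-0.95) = 6.47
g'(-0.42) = 5.15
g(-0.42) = 9.84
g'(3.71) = -2.85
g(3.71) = 6.11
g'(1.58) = -0.91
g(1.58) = 3.99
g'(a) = -3*sin(a)*cos(a)^2 - 10*sin(a)*cos(a) - sin(a)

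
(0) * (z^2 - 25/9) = 0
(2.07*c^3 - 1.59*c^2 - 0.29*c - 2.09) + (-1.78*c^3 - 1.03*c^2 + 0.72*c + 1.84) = 0.29*c^3 - 2.62*c^2 + 0.43*c - 0.25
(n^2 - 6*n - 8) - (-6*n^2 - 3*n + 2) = 7*n^2 - 3*n - 10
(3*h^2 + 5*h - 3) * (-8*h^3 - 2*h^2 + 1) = -24*h^5 - 46*h^4 + 14*h^3 + 9*h^2 + 5*h - 3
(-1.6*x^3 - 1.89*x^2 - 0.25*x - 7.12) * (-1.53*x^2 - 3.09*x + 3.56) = 2.448*x^5 + 7.8357*x^4 + 0.526599999999999*x^3 + 4.9377*x^2 + 21.1108*x - 25.3472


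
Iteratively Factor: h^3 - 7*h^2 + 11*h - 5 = (h - 1)*(h^2 - 6*h + 5) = (h - 1)^2*(h - 5)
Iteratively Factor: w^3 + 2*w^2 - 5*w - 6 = (w + 1)*(w^2 + w - 6) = (w + 1)*(w + 3)*(w - 2)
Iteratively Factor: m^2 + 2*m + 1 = (m + 1)*(m + 1)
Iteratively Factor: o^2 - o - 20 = (o + 4)*(o - 5)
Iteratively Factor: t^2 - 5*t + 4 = (t - 4)*(t - 1)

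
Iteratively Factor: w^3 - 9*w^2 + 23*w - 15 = (w - 1)*(w^2 - 8*w + 15) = (w - 3)*(w - 1)*(w - 5)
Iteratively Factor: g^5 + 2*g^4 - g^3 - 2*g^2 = (g - 1)*(g^4 + 3*g^3 + 2*g^2) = (g - 1)*(g + 2)*(g^3 + g^2) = (g - 1)*(g + 1)*(g + 2)*(g^2) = g*(g - 1)*(g + 1)*(g + 2)*(g)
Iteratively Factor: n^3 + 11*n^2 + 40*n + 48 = (n + 4)*(n^2 + 7*n + 12) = (n + 3)*(n + 4)*(n + 4)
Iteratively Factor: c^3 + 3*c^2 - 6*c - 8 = (c + 1)*(c^2 + 2*c - 8) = (c + 1)*(c + 4)*(c - 2)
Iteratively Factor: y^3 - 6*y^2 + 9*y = (y - 3)*(y^2 - 3*y) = (y - 3)^2*(y)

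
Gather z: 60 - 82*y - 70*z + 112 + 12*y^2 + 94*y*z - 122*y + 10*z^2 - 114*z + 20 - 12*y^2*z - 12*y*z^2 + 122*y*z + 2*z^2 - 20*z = 12*y^2 - 204*y + z^2*(12 - 12*y) + z*(-12*y^2 + 216*y - 204) + 192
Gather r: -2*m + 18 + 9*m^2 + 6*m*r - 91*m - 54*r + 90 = 9*m^2 - 93*m + r*(6*m - 54) + 108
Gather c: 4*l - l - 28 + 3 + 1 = 3*l - 24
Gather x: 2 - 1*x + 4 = 6 - x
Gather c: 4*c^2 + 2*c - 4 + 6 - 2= 4*c^2 + 2*c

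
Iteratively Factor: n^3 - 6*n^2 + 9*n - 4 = (n - 4)*(n^2 - 2*n + 1) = (n - 4)*(n - 1)*(n - 1)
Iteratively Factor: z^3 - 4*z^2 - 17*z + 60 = (z - 5)*(z^2 + z - 12) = (z - 5)*(z + 4)*(z - 3)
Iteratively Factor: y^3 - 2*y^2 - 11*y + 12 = (y - 4)*(y^2 + 2*y - 3) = (y - 4)*(y - 1)*(y + 3)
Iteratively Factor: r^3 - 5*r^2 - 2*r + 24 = (r - 4)*(r^2 - r - 6) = (r - 4)*(r - 3)*(r + 2)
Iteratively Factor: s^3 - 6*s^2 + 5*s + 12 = (s - 3)*(s^2 - 3*s - 4) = (s - 3)*(s + 1)*(s - 4)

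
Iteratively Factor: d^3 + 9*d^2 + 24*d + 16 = (d + 4)*(d^2 + 5*d + 4) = (d + 1)*(d + 4)*(d + 4)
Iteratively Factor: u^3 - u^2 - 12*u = (u - 4)*(u^2 + 3*u) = (u - 4)*(u + 3)*(u)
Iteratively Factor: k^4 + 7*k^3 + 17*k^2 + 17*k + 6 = (k + 1)*(k^3 + 6*k^2 + 11*k + 6) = (k + 1)*(k + 2)*(k^2 + 4*k + 3) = (k + 1)^2*(k + 2)*(k + 3)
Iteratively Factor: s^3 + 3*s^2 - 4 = (s - 1)*(s^2 + 4*s + 4) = (s - 1)*(s + 2)*(s + 2)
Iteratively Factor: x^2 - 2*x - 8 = (x - 4)*(x + 2)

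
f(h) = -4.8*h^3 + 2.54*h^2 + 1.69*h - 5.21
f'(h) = -14.4*h^2 + 5.08*h + 1.69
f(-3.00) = 142.18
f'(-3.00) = -143.15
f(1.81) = -22.29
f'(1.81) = -36.29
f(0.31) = -4.59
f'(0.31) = 1.88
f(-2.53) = 84.51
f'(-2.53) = -103.34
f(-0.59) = -4.34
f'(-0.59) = -6.32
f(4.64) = -422.19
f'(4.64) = -284.77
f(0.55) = -4.31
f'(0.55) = 0.13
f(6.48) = -1193.67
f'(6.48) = -570.05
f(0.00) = -5.21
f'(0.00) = 1.69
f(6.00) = -940.43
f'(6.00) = -486.23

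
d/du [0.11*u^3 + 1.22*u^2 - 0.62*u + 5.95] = 0.33*u^2 + 2.44*u - 0.62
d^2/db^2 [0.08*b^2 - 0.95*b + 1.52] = 0.160000000000000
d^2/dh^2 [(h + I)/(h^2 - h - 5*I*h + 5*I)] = 2*((h + I)*(-2*h + 1 + 5*I)^2 + (-3*h + 1 + 4*I)*(h^2 - h - 5*I*h + 5*I))/(h^2 - h - 5*I*h + 5*I)^3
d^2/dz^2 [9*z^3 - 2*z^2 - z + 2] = 54*z - 4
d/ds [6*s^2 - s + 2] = 12*s - 1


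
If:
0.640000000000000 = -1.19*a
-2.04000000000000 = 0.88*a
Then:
No Solution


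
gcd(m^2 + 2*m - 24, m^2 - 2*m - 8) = m - 4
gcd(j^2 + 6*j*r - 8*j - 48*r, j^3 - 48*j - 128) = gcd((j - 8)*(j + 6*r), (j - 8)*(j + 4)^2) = j - 8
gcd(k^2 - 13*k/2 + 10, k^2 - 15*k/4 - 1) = k - 4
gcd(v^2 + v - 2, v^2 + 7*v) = 1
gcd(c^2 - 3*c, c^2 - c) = c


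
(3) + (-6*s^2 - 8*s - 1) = -6*s^2 - 8*s + 2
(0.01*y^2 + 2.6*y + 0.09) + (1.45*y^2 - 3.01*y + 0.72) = 1.46*y^2 - 0.41*y + 0.81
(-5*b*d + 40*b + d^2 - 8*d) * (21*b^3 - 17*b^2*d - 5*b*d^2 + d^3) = -105*b^4*d + 840*b^4 + 106*b^3*d^2 - 848*b^3*d + 8*b^2*d^3 - 64*b^2*d^2 - 10*b*d^4 + 80*b*d^3 + d^5 - 8*d^4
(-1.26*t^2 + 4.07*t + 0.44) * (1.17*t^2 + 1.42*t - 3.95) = -1.4742*t^4 + 2.9727*t^3 + 11.2712*t^2 - 15.4517*t - 1.738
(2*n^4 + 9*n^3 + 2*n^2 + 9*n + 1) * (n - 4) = 2*n^5 + n^4 - 34*n^3 + n^2 - 35*n - 4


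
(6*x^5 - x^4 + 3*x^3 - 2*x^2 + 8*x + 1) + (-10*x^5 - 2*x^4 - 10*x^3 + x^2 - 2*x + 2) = -4*x^5 - 3*x^4 - 7*x^3 - x^2 + 6*x + 3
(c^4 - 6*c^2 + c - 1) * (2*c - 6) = 2*c^5 - 6*c^4 - 12*c^3 + 38*c^2 - 8*c + 6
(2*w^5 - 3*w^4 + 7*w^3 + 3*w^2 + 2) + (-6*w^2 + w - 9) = 2*w^5 - 3*w^4 + 7*w^3 - 3*w^2 + w - 7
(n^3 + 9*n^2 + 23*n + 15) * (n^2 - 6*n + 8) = n^5 + 3*n^4 - 23*n^3 - 51*n^2 + 94*n + 120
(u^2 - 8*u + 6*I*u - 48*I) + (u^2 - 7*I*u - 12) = 2*u^2 - 8*u - I*u - 12 - 48*I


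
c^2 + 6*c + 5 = (c + 1)*(c + 5)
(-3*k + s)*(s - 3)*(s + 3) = -3*k*s^2 + 27*k + s^3 - 9*s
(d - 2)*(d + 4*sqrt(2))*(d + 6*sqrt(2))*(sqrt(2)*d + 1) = sqrt(2)*d^4 - 2*sqrt(2)*d^3 + 21*d^3 - 42*d^2 + 58*sqrt(2)*d^2 - 116*sqrt(2)*d + 48*d - 96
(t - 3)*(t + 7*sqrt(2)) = t^2 - 3*t + 7*sqrt(2)*t - 21*sqrt(2)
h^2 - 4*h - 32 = (h - 8)*(h + 4)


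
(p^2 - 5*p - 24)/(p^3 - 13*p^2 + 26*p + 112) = (p + 3)/(p^2 - 5*p - 14)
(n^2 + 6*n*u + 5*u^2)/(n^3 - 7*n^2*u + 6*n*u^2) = (n^2 + 6*n*u + 5*u^2)/(n*(n^2 - 7*n*u + 6*u^2))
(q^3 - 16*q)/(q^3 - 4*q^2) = (q + 4)/q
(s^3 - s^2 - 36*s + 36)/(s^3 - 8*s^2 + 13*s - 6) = (s + 6)/(s - 1)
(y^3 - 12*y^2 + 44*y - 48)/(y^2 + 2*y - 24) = (y^2 - 8*y + 12)/(y + 6)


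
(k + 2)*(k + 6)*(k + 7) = k^3 + 15*k^2 + 68*k + 84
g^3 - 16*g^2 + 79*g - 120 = (g - 8)*(g - 5)*(g - 3)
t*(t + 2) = t^2 + 2*t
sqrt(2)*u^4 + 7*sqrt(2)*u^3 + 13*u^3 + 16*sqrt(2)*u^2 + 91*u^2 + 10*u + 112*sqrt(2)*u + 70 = (u + 7)*(u + sqrt(2))*(u + 5*sqrt(2))*(sqrt(2)*u + 1)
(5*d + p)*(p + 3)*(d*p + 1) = 5*d^2*p^2 + 15*d^2*p + d*p^3 + 3*d*p^2 + 5*d*p + 15*d + p^2 + 3*p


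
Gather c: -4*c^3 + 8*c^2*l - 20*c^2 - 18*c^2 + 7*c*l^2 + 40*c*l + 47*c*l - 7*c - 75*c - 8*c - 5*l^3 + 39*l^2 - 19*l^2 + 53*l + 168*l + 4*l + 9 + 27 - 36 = -4*c^3 + c^2*(8*l - 38) + c*(7*l^2 + 87*l - 90) - 5*l^3 + 20*l^2 + 225*l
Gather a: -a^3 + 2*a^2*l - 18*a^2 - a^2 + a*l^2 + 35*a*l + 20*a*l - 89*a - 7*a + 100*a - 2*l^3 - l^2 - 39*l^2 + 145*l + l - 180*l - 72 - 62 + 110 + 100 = -a^3 + a^2*(2*l - 19) + a*(l^2 + 55*l + 4) - 2*l^3 - 40*l^2 - 34*l + 76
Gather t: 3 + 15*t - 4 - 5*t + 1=10*t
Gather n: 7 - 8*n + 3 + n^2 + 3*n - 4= n^2 - 5*n + 6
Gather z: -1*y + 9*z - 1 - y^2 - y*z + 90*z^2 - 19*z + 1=-y^2 - y + 90*z^2 + z*(-y - 10)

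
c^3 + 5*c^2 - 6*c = c*(c - 1)*(c + 6)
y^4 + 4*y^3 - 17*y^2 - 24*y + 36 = (y - 3)*(y - 1)*(y + 2)*(y + 6)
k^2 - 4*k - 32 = (k - 8)*(k + 4)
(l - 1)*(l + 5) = l^2 + 4*l - 5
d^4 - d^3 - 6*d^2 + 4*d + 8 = (d - 2)^2*(d + 1)*(d + 2)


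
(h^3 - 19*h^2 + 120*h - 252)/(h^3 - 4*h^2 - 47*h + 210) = (h^2 - 13*h + 42)/(h^2 + 2*h - 35)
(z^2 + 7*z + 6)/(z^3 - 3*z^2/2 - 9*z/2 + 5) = 2*(z^2 + 7*z + 6)/(2*z^3 - 3*z^2 - 9*z + 10)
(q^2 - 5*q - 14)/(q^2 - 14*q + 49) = (q + 2)/(q - 7)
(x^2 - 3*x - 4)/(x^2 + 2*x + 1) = (x - 4)/(x + 1)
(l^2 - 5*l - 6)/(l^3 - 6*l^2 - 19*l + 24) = (l^2 - 5*l - 6)/(l^3 - 6*l^2 - 19*l + 24)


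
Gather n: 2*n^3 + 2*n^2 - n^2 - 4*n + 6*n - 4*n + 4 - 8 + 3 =2*n^3 + n^2 - 2*n - 1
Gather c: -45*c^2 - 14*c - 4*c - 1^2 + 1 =-45*c^2 - 18*c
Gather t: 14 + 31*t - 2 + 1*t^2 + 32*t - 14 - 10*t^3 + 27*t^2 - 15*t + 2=-10*t^3 + 28*t^2 + 48*t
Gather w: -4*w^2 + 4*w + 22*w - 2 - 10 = -4*w^2 + 26*w - 12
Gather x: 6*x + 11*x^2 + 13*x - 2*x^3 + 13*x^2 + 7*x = -2*x^3 + 24*x^2 + 26*x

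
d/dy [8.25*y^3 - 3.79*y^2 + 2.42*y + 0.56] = 24.75*y^2 - 7.58*y + 2.42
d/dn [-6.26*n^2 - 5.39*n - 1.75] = -12.52*n - 5.39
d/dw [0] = 0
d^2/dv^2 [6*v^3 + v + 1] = 36*v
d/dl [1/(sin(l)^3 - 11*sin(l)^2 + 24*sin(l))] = (-3*cos(l) + 22/tan(l) - 24*cos(l)/sin(l)^2)/((sin(l) - 8)^2*(sin(l) - 3)^2)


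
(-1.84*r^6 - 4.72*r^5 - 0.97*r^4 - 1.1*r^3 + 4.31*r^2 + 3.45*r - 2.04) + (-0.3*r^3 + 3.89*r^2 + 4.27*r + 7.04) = -1.84*r^6 - 4.72*r^5 - 0.97*r^4 - 1.4*r^3 + 8.2*r^2 + 7.72*r + 5.0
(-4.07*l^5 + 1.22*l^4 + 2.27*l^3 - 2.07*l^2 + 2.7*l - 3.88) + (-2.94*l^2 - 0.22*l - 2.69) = -4.07*l^5 + 1.22*l^4 + 2.27*l^3 - 5.01*l^2 + 2.48*l - 6.57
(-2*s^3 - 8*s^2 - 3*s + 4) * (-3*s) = 6*s^4 + 24*s^3 + 9*s^2 - 12*s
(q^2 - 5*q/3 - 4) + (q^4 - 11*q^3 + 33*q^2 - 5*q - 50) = q^4 - 11*q^3 + 34*q^2 - 20*q/3 - 54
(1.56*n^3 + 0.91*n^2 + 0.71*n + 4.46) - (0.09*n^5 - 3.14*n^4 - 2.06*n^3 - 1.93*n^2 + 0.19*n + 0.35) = -0.09*n^5 + 3.14*n^4 + 3.62*n^3 + 2.84*n^2 + 0.52*n + 4.11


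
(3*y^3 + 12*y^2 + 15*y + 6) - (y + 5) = 3*y^3 + 12*y^2 + 14*y + 1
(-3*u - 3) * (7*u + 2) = -21*u^2 - 27*u - 6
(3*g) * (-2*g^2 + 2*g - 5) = -6*g^3 + 6*g^2 - 15*g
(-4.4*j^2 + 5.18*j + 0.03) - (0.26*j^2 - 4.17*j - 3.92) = -4.66*j^2 + 9.35*j + 3.95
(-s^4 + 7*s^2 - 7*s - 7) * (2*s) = -2*s^5 + 14*s^3 - 14*s^2 - 14*s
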